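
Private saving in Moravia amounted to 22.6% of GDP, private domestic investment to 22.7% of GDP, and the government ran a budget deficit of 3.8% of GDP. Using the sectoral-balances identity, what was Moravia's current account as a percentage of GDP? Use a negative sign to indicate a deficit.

By the sectoral-balances identity, CA = (S_private - I) + (T - G).
Private balance = 22.6 - 22.7 = -0.1
Government balance (T - G) = -3.8
CA = -0.1 + (-3.8) = -3.9

-3.9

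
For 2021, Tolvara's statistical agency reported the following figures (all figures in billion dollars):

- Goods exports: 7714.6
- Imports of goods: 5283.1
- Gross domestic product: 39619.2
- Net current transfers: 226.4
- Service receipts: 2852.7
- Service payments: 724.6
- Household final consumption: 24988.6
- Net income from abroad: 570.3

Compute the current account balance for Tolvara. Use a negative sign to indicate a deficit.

Goods balance = 7714.6 - 5283.1 = 2431.5
Services balance = 2852.7 - 724.6 = 2128.1
Trade balance (goods + services) = 2431.5 + 2128.1 = 4559.6
Net primary income = 570.3
Net secondary income = 226.4
Current account = 4559.6 + 570.3 + 226.4 = 5356.3

5356.3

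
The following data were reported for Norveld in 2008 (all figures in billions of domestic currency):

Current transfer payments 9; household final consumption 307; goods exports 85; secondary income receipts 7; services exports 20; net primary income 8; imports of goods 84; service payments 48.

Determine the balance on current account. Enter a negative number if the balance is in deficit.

-21

Goods balance = 85 - 84 = 1
Services balance = 20 - 48 = -28
Trade balance (goods + services) = 1 + (-28) = -27
Net primary income = 8
Net secondary income = 7 - 9 = -2
Current account = -27 + 8 + (-2) = -21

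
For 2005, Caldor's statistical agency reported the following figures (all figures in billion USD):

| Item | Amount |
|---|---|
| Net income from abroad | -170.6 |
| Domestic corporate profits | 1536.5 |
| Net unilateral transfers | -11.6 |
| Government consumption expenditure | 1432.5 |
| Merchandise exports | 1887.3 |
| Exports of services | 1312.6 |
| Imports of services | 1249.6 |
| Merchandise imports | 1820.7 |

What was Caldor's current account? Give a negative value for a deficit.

Goods balance = 1887.3 - 1820.7 = 66.6
Services balance = 1312.6 - 1249.6 = 63.0
Trade balance (goods + services) = 66.6 + 63.0 = 129.6
Net primary income = -170.6
Net secondary income = -11.6
Current account = 129.6 + (-170.6) + (-11.6) = -52.6

-52.6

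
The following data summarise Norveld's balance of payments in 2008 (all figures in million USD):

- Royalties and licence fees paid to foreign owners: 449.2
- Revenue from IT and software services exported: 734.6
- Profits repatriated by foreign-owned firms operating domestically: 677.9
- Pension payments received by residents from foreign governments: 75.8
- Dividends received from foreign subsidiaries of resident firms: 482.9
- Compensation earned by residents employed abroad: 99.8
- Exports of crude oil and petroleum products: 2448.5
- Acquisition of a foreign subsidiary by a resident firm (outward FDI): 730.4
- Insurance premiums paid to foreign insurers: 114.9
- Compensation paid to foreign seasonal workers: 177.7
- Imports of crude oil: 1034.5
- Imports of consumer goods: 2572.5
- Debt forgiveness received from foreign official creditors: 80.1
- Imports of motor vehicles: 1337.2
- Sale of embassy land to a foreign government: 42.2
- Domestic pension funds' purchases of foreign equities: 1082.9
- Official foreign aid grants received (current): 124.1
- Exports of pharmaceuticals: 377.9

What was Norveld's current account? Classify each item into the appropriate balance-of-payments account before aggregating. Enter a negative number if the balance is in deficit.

-2020.3

Goods: 377.9 + 2448.5 - 1337.2 - 1034.5 - 2572.5 = -2117.8
Services: -449.2 + 734.6 - 114.9 = 170.5
Primary income: -177.7 - 677.9 + 482.9 + 99.8 = -272.9
Secondary income: 75.8 + 124.1 = 199.9
Current account = (-2117.8) + 170.5 + (-272.9) + 199.9 = -2020.3
(Excluded from the current account — financial account: acquisition of a foreign subsidiary by a resident firm (outward FDI) 730.4, domestic pension funds' purchases of foreign equities 1082.9; capital account: debt forgiveness received from foreign official creditors 80.1, sale of embassy land to a foreign government 42.2.)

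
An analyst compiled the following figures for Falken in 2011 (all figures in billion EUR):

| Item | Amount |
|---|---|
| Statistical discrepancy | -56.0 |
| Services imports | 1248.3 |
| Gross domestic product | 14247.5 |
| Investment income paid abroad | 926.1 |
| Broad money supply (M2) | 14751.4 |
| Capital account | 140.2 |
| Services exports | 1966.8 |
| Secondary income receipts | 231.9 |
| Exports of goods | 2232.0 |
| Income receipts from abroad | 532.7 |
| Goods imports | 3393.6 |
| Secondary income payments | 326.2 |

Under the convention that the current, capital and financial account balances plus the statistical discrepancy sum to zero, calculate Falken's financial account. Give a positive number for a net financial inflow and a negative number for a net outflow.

Goods balance = 2232.0 - 3393.6 = -1161.6
Services balance = 1966.8 - 1248.3 = 718.5
Trade balance (goods + services) = -1161.6 + 718.5 = -443.1
Net primary income = 532.7 - 926.1 = -393.4
Net secondary income = 231.9 - 326.2 = -94.3
Current account = -443.1 + (-393.4) + (-94.3) = -930.8
Financial account = -(-930.8 + 140.2 + (-56.0)) = 846.6

846.6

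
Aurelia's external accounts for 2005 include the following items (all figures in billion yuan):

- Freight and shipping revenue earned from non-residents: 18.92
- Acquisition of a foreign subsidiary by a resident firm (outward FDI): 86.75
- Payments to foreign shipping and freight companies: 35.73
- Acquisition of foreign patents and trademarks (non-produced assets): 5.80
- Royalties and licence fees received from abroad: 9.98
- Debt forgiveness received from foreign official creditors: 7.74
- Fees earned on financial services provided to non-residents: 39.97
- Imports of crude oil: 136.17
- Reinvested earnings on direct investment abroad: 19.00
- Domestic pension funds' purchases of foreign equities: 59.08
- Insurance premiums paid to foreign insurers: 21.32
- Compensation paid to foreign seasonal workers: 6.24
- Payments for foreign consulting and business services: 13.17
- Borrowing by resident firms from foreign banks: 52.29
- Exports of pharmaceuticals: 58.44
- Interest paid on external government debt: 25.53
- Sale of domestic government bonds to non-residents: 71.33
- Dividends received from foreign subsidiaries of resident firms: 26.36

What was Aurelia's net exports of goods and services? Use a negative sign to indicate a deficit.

Goods: -136.17 + 58.44 = -77.73
Services: -35.73 - 21.32 - 13.17 + 9.98 + 39.97 + 18.92 = -1.35
Trade balance = -77.73 + (-1.35) = -79.08
(Excluded from the trade balance — financial account: acquisition of a foreign subsidiary by a resident firm (outward FDI) 86.75, domestic pension funds' purchases of foreign equities 59.08, borrowing by resident firms from foreign banks 52.29, sale of domestic government bonds to non-residents 71.33; capital account: acquisition of foreign patents and trademarks (non-produced assets) 5.80, debt forgiveness received from foreign official creditors 7.74; primary income: reinvested earnings on direct investment abroad 19.00, compensation paid to foreign seasonal workers 6.24, interest paid on external government debt 25.53, dividends received from foreign subsidiaries of resident firms 26.36.)

-79.08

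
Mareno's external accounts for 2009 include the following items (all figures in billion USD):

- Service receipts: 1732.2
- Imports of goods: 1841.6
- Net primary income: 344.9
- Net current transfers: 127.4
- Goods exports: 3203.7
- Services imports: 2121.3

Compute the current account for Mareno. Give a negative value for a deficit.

Goods balance = 3203.7 - 1841.6 = 1362.1
Services balance = 1732.2 - 2121.3 = -389.1
Trade balance (goods + services) = 1362.1 + (-389.1) = 973.0
Net primary income = 344.9
Net secondary income = 127.4
Current account = 973.0 + 344.9 + 127.4 = 1445.3

1445.3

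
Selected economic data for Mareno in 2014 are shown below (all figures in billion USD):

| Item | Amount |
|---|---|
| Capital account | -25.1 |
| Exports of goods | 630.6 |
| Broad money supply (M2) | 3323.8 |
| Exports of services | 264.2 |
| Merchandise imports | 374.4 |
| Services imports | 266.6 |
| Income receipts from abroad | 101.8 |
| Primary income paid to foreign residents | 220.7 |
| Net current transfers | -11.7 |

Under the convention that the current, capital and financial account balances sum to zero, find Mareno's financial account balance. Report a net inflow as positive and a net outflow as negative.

-98.1

Goods balance = 630.6 - 374.4 = 256.2
Services balance = 264.2 - 266.6 = -2.4
Trade balance (goods + services) = 256.2 + (-2.4) = 253.8
Net primary income = 101.8 - 220.7 = -118.9
Net secondary income = -11.7
Current account = 253.8 + (-118.9) + (-11.7) = 123.2
Financial account = -(123.2 + (-25.1)) = -98.1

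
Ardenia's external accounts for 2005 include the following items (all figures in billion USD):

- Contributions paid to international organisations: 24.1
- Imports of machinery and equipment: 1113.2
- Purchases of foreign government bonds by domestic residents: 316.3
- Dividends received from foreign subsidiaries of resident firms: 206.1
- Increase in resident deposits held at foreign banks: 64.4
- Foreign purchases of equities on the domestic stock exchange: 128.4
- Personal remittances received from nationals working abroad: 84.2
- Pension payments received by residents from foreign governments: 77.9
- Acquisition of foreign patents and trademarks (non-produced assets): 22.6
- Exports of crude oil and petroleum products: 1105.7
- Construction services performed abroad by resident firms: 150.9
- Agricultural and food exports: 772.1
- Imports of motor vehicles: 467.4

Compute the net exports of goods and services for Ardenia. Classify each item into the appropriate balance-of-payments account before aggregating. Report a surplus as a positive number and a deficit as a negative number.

448.1

Goods: 1105.7 + 772.1 - 467.4 - 1113.2 = 297.2
Services: 150.9
Trade balance = 297.2 + 150.9 = 448.1
(Excluded from the trade balance — secondary income: contributions paid to international organisations 24.1, personal remittances received from nationals working abroad 84.2, pension payments received by residents from foreign governments 77.9; financial account: purchases of foreign government bonds by domestic residents 316.3, increase in resident deposits held at foreign banks 64.4, foreign purchases of equities on the domestic stock exchange 128.4; primary income: dividends received from foreign subsidiaries of resident firms 206.1; capital account: acquisition of foreign patents and trademarks (non-produced assets) 22.6.)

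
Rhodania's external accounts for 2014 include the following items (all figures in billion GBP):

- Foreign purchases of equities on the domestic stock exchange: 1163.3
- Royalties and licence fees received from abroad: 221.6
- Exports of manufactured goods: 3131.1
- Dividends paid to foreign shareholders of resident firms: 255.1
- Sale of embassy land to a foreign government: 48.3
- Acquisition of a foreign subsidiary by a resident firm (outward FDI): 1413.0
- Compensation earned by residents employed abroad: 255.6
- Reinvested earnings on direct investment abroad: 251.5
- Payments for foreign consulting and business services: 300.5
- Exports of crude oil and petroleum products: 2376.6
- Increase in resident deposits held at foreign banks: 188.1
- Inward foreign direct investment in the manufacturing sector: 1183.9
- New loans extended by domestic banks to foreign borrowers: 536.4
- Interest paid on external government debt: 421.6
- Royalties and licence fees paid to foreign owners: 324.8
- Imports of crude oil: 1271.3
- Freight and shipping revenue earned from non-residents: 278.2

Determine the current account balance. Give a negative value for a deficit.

Goods: 3131.1 - 1271.3 + 2376.6 = 4236.4
Services: 278.2 - 324.8 - 300.5 + 221.6 = -125.5
Primary income: -255.1 + 255.6 + 251.5 - 421.6 = -169.6
Current account = 4236.4 + (-125.5) + (-169.6) = 3941.3
(Excluded from the current account — financial account: foreign purchases of equities on the domestic stock exchange 1163.3, acquisition of a foreign subsidiary by a resident firm (outward FDI) 1413.0, increase in resident deposits held at foreign banks 188.1, inward foreign direct investment in the manufacturing sector 1183.9, new loans extended by domestic banks to foreign borrowers 536.4; capital account: sale of embassy land to a foreign government 48.3.)

3941.3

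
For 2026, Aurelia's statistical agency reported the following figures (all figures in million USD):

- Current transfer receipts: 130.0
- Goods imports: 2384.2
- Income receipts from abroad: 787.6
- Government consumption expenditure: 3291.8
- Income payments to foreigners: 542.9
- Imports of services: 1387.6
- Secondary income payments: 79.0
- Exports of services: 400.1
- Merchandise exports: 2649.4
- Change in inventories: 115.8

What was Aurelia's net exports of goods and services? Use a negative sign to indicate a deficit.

Goods balance = 2649.4 - 2384.2 = 265.2
Services balance = 400.1 - 1387.6 = -987.5
Trade balance (goods + services) = 265.2 + (-987.5) = -722.3

-722.3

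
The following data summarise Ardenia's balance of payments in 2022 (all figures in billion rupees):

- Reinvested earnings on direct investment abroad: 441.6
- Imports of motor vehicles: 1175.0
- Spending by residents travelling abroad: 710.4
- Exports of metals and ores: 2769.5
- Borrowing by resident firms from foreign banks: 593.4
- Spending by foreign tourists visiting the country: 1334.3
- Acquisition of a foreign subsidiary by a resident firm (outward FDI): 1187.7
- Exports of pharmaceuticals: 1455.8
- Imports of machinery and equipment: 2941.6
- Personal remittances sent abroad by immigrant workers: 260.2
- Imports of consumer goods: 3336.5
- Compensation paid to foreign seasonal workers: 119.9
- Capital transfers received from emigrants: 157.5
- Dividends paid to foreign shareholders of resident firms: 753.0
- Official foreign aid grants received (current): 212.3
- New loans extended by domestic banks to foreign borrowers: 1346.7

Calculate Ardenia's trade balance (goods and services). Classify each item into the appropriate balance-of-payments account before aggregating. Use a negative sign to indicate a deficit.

-2603.9

Goods: 1455.8 + 2769.5 - 1175.0 - 2941.6 - 3336.5 = -3227.8
Services: -710.4 + 1334.3 = 623.9
Trade balance = -3227.8 + 623.9 = -2603.9
(Excluded from the trade balance — primary income: reinvested earnings on direct investment abroad 441.6, compensation paid to foreign seasonal workers 119.9, dividends paid to foreign shareholders of resident firms 753.0; financial account: borrowing by resident firms from foreign banks 593.4, acquisition of a foreign subsidiary by a resident firm (outward FDI) 1187.7, new loans extended by domestic banks to foreign borrowers 1346.7; secondary income: personal remittances sent abroad by immigrant workers 260.2, official foreign aid grants received (current) 212.3; capital account: capital transfers received from emigrants 157.5.)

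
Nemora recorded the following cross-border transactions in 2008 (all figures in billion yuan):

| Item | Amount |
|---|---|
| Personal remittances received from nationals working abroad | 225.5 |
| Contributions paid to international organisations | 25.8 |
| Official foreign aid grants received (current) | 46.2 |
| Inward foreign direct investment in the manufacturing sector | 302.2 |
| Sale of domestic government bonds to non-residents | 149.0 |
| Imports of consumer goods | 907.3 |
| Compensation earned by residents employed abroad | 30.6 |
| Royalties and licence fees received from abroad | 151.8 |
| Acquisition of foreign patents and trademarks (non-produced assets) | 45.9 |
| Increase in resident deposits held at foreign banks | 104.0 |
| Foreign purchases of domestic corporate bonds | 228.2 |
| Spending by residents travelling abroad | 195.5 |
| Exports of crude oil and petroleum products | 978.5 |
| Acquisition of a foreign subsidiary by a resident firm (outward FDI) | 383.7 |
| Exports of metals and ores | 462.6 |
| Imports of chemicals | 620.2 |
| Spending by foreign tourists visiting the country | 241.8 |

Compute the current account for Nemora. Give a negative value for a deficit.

388.2

Goods: -907.3 + 978.5 + 462.6 - 620.2 = -86.4
Services: 241.8 - 195.5 + 151.8 = 198.1
Primary income: 30.6
Secondary income: 46.2 - 25.8 + 225.5 = 245.9
Current account = (-86.4) + 198.1 + 30.6 + 245.9 = 388.2
(Excluded from the current account — financial account: inward foreign direct investment in the manufacturing sector 302.2, sale of domestic government bonds to non-residents 149.0, increase in resident deposits held at foreign banks 104.0, foreign purchases of domestic corporate bonds 228.2, acquisition of a foreign subsidiary by a resident firm (outward FDI) 383.7; capital account: acquisition of foreign patents and trademarks (non-produced assets) 45.9.)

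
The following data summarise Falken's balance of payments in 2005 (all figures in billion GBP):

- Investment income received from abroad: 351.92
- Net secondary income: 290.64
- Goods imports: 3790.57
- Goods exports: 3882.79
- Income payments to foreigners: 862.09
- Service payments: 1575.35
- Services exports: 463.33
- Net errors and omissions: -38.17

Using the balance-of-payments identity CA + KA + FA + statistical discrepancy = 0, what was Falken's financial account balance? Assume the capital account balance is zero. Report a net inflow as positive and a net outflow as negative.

1277.50

Goods balance = 3882.79 - 3790.57 = 92.22
Services balance = 463.33 - 1575.35 = -1112.02
Trade balance (goods + services) = 92.22 + (-1112.02) = -1019.80
Net primary income = 351.92 - 862.09 = -510.17
Net secondary income = 290.64
Current account = -1019.80 + (-510.17) + 290.64 = -1239.33
Financial account = -(-1239.33 + (-38.17)) = 1277.50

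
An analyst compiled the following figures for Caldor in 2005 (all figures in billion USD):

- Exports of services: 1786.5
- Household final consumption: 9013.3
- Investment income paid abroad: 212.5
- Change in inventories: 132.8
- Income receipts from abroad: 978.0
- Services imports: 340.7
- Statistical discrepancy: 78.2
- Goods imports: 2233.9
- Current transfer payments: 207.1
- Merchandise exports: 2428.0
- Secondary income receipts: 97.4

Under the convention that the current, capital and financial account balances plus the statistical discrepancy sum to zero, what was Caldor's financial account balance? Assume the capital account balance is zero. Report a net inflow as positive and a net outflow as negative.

Goods balance = 2428.0 - 2233.9 = 194.1
Services balance = 1786.5 - 340.7 = 1445.8
Trade balance (goods + services) = 194.1 + 1445.8 = 1639.9
Net primary income = 978.0 - 212.5 = 765.5
Net secondary income = 97.4 - 207.1 = -109.7
Current account = 1639.9 + 765.5 + (-109.7) = 2295.7
Financial account = -(2295.7 + 78.2) = -2373.9

-2373.9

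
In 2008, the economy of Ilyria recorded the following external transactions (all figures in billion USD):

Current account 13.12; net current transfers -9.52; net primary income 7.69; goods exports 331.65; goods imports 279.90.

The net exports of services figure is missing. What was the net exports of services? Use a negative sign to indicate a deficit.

Current account = goods balance + services balance + net primary income + net secondary income
Sum of the known components = 49.92
Net exports of services = CA - (known components) = 13.12 - 49.92 = -36.80

-36.80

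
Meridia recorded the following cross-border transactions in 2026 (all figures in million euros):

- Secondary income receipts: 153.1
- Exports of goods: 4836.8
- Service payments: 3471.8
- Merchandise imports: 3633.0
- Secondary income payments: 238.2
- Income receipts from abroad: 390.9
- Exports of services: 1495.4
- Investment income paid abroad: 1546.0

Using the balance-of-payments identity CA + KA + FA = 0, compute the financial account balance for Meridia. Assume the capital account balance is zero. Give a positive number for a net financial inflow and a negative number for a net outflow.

2012.8

Goods balance = 4836.8 - 3633.0 = 1203.8
Services balance = 1495.4 - 3471.8 = -1976.4
Trade balance (goods + services) = 1203.8 + (-1976.4) = -772.6
Net primary income = 390.9 - 1546.0 = -1155.1
Net secondary income = 153.1 - 238.2 = -85.1
Current account = -772.6 + (-1155.1) + (-85.1) = -2012.8
Financial account = -(-2012.8) = 2012.8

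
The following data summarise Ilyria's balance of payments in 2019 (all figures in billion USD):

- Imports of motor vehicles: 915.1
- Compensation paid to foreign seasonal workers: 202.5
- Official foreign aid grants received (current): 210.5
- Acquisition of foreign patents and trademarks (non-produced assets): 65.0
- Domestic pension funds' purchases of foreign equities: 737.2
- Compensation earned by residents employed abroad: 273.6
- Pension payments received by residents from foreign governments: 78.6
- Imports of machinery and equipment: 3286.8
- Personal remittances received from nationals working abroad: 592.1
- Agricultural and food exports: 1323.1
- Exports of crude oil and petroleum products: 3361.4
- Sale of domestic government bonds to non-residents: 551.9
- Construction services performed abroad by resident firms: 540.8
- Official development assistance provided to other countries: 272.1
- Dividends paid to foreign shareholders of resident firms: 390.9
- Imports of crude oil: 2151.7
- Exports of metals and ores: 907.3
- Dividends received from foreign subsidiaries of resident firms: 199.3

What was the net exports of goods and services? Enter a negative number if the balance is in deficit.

-221.0

Goods: 1323.1 + 3361.4 - 915.1 - 2151.7 + 907.3 - 3286.8 = -761.8
Services: 540.8
Trade balance = -761.8 + 540.8 = -221.0
(Excluded from the trade balance — primary income: compensation paid to foreign seasonal workers 202.5, compensation earned by residents employed abroad 273.6, dividends paid to foreign shareholders of resident firms 390.9, dividends received from foreign subsidiaries of resident firms 199.3; secondary income: official foreign aid grants received (current) 210.5, pension payments received by residents from foreign governments 78.6, personal remittances received from nationals working abroad 592.1, official development assistance provided to other countries 272.1; capital account: acquisition of foreign patents and trademarks (non-produced assets) 65.0; financial account: domestic pension funds' purchases of foreign equities 737.2, sale of domestic government bonds to non-residents 551.9.)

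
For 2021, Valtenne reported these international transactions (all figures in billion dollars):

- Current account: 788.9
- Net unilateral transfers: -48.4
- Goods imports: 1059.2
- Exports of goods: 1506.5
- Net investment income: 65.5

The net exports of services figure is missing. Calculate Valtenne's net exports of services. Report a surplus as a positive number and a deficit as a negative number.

324.5

Current account = goods balance + services balance + net primary income + net secondary income
Sum of the known components = 464.4
Net exports of services = CA - (known components) = 788.9 - 464.4 = 324.5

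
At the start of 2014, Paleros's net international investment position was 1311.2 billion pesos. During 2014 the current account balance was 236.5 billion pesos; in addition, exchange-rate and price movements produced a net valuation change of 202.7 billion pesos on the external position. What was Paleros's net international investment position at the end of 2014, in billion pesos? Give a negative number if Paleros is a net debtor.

1750.4

Change in NIIP = current account + net valuation change = 236.5 + 202.7 = 439.2
End-of-year NIIP = 1311.2 + 439.2 = 1750.4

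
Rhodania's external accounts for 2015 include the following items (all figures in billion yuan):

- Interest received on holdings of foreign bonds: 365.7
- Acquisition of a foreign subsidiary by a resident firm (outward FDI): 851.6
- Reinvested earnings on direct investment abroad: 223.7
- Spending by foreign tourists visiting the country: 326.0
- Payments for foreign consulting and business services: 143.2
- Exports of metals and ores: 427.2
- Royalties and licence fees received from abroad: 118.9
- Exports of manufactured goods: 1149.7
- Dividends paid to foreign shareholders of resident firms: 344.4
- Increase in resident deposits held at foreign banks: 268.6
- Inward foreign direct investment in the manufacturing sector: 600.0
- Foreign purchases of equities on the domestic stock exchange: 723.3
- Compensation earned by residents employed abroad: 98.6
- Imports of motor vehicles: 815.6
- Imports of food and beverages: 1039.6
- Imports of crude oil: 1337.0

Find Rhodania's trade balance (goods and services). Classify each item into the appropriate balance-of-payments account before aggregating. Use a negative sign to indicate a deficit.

Goods: 427.2 - 1039.6 - 1337.0 - 815.6 + 1149.7 = -1615.3
Services: 118.9 + 326.0 - 143.2 = 301.7
Trade balance = -1615.3 + 301.7 = -1313.6
(Excluded from the trade balance — primary income: interest received on holdings of foreign bonds 365.7, reinvested earnings on direct investment abroad 223.7, dividends paid to foreign shareholders of resident firms 344.4, compensation earned by residents employed abroad 98.6; financial account: acquisition of a foreign subsidiary by a resident firm (outward FDI) 851.6, increase in resident deposits held at foreign banks 268.6, inward foreign direct investment in the manufacturing sector 600.0, foreign purchases of equities on the domestic stock exchange 723.3.)

-1313.6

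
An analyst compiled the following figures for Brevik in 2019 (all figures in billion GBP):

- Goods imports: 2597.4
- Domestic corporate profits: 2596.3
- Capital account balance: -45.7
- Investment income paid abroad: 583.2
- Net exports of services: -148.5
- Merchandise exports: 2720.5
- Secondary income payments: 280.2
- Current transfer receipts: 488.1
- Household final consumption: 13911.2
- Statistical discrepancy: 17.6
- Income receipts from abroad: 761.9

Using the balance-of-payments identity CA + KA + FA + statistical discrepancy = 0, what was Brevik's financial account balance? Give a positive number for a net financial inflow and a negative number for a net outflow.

-333.1

Goods balance = 2720.5 - 2597.4 = 123.1
Services balance = -148.5
Trade balance (goods + services) = 123.1 + (-148.5) = -25.4
Net primary income = 761.9 - 583.2 = 178.7
Net secondary income = 488.1 - 280.2 = 207.9
Current account = -25.4 + 178.7 + 207.9 = 361.2
Financial account = -(361.2 + (-45.7) + 17.6) = -333.1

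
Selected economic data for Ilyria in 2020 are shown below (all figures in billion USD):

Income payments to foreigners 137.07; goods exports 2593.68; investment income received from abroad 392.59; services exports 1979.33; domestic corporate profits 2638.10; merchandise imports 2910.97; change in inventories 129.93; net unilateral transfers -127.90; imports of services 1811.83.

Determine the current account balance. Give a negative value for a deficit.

Goods balance = 2593.68 - 2910.97 = -317.29
Services balance = 1979.33 - 1811.83 = 167.50
Trade balance (goods + services) = -317.29 + 167.50 = -149.79
Net primary income = 392.59 - 137.07 = 255.52
Net secondary income = -127.90
Current account = -149.79 + 255.52 + (-127.90) = -22.17

-22.17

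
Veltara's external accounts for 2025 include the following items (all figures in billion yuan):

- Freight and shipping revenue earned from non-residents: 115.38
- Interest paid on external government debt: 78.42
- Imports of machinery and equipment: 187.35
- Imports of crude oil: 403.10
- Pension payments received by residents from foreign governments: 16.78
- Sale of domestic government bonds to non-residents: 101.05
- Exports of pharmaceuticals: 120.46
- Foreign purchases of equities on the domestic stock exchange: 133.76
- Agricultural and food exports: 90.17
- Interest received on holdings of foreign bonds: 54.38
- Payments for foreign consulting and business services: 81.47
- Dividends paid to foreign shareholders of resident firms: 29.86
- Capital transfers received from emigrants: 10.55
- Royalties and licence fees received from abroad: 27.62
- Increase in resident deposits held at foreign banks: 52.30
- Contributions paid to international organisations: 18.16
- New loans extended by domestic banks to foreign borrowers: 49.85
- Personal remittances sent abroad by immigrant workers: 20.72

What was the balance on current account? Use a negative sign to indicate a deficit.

Goods: -187.35 - 403.10 + 120.46 + 90.17 = -379.82
Services: 27.62 - 81.47 + 115.38 = 61.53
Primary income: -29.86 + 54.38 - 78.42 = -53.90
Secondary income: -20.72 - 18.16 + 16.78 = -22.10
Current account = (-379.82) + 61.53 + (-53.90) + (-22.10) = -394.29
(Excluded from the current account — financial account: sale of domestic government bonds to non-residents 101.05, foreign purchases of equities on the domestic stock exchange 133.76, increase in resident deposits held at foreign banks 52.30, new loans extended by domestic banks to foreign borrowers 49.85; capital account: capital transfers received from emigrants 10.55.)

-394.29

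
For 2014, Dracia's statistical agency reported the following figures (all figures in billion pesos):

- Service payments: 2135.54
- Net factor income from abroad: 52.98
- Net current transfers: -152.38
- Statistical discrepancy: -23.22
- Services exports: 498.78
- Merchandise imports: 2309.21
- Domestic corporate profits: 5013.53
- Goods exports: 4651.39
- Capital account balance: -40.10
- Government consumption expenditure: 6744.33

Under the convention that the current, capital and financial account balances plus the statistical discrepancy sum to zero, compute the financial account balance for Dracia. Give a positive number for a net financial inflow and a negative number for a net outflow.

-542.70

Goods balance = 4651.39 - 2309.21 = 2342.18
Services balance = 498.78 - 2135.54 = -1636.76
Trade balance (goods + services) = 2342.18 + (-1636.76) = 705.42
Net primary income = 52.98
Net secondary income = -152.38
Current account = 705.42 + 52.98 + (-152.38) = 606.02
Financial account = -(606.02 + (-40.10) + (-23.22)) = -542.70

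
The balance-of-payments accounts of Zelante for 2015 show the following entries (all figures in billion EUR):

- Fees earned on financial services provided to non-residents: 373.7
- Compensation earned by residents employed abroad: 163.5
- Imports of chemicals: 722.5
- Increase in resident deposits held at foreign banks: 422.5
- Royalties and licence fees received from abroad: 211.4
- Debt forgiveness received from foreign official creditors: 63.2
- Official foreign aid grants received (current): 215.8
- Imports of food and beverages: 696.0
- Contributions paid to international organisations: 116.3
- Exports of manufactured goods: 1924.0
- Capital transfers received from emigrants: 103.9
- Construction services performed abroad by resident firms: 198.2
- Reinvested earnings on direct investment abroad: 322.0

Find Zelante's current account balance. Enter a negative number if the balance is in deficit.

Goods: 1924.0 - 722.5 - 696.0 = 505.5
Services: 211.4 + 373.7 + 198.2 = 783.3
Primary income: 163.5 + 322.0 = 485.5
Secondary income: 215.8 - 116.3 = 99.5
Current account = 505.5 + 783.3 + 485.5 + 99.5 = 1873.8
(Excluded from the current account — financial account: increase in resident deposits held at foreign banks 422.5; capital account: debt forgiveness received from foreign official creditors 63.2, capital transfers received from emigrants 103.9.)

1873.8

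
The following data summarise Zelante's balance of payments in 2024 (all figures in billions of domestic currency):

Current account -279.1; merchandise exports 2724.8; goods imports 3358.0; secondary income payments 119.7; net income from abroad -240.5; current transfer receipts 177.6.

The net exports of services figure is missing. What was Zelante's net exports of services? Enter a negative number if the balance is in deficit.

536.7

Current account = goods balance + services balance + net primary income + net secondary income
Sum of the known components = -815.8
Net exports of services = CA - (known components) = -279.1 - (-815.8) = 536.7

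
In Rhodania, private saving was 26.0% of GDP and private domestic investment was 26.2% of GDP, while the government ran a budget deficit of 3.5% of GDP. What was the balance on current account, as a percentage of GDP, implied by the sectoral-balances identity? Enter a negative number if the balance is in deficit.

-3.7

By the sectoral-balances identity, CA = (S_private - I) + (T - G).
Private balance = 26.0 - 26.2 = -0.2
Government balance (T - G) = -3.5
CA = -0.2 + (-3.5) = -3.7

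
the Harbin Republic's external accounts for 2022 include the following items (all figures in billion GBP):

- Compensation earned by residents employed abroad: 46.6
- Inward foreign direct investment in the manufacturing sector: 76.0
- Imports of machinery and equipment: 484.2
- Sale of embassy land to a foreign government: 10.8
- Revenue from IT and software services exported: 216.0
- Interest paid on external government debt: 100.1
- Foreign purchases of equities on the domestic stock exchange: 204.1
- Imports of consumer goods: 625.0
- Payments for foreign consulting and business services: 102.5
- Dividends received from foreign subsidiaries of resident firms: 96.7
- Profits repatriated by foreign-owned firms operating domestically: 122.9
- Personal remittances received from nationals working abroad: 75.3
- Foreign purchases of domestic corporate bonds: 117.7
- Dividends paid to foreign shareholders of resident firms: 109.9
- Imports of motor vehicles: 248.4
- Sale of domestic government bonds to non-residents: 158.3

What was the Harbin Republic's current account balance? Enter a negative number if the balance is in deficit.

Goods: -484.2 - 248.4 - 625.0 = -1357.6
Services: -102.5 + 216.0 = 113.5
Primary income: -122.9 + 96.7 - 100.1 - 109.9 + 46.6 = -189.6
Secondary income: 75.3
Current account = (-1357.6) + 113.5 + (-189.6) + 75.3 = -1358.4
(Excluded from the current account — financial account: inward foreign direct investment in the manufacturing sector 76.0, foreign purchases of equities on the domestic stock exchange 204.1, foreign purchases of domestic corporate bonds 117.7, sale of domestic government bonds to non-residents 158.3; capital account: sale of embassy land to a foreign government 10.8.)

-1358.4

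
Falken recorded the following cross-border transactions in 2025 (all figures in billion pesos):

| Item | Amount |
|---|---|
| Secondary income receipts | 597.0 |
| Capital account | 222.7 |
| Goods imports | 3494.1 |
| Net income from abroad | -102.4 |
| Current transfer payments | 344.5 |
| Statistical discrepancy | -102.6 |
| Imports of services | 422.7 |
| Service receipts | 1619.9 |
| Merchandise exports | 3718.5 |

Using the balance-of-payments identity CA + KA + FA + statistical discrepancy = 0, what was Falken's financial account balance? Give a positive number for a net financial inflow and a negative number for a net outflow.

-1691.8

Goods balance = 3718.5 - 3494.1 = 224.4
Services balance = 1619.9 - 422.7 = 1197.2
Trade balance (goods + services) = 224.4 + 1197.2 = 1421.6
Net primary income = -102.4
Net secondary income = 597.0 - 344.5 = 252.5
Current account = 1421.6 + (-102.4) + 252.5 = 1571.7
Financial account = -(1571.7 + 222.7 + (-102.6)) = -1691.8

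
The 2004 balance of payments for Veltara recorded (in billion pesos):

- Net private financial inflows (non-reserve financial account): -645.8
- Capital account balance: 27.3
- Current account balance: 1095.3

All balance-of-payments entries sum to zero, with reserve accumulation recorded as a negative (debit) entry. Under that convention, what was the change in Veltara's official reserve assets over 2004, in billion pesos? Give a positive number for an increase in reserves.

476.8

Official reserve transactions balance = -(1095.3 + 27.3 + (-645.8)) = -476.8
An accumulation of reserves is recorded as a debit (negative entry), so the change in the stock of reserves is the negative of that balance.
Change in official reserves = -(-476.8) = 476.8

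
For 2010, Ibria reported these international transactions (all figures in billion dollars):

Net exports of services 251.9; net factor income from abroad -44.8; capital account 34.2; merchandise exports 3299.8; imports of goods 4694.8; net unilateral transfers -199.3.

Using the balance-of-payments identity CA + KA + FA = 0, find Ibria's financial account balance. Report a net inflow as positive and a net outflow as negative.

Goods balance = 3299.8 - 4694.8 = -1395.0
Services balance = 251.9
Trade balance (goods + services) = -1395.0 + 251.9 = -1143.1
Net primary income = -44.8
Net secondary income = -199.3
Current account = -1143.1 + (-44.8) + (-199.3) = -1387.2
Financial account = -(-1387.2 + 34.2) = 1353.0

1353.0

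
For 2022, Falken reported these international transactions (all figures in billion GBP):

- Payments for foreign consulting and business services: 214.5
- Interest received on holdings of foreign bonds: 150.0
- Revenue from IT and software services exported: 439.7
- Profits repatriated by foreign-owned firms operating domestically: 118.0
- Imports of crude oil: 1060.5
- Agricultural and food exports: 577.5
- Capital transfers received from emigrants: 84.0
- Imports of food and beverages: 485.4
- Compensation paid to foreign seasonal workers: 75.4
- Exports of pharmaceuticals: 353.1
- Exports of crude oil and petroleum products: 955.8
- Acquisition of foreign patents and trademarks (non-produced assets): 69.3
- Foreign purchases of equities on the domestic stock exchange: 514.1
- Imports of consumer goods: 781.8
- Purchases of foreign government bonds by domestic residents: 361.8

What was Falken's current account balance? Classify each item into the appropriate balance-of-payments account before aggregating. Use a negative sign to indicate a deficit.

-259.5

Goods: 955.8 - 485.4 + 353.1 + 577.5 - 1060.5 - 781.8 = -441.3
Services: -214.5 + 439.7 = 225.2
Primary income: -75.4 - 118.0 + 150.0 = -43.4
Current account = (-441.3) + 225.2 + (-43.4) = -259.5
(Excluded from the current account — capital account: capital transfers received from emigrants 84.0, acquisition of foreign patents and trademarks (non-produced assets) 69.3; financial account: foreign purchases of equities on the domestic stock exchange 514.1, purchases of foreign government bonds by domestic residents 361.8.)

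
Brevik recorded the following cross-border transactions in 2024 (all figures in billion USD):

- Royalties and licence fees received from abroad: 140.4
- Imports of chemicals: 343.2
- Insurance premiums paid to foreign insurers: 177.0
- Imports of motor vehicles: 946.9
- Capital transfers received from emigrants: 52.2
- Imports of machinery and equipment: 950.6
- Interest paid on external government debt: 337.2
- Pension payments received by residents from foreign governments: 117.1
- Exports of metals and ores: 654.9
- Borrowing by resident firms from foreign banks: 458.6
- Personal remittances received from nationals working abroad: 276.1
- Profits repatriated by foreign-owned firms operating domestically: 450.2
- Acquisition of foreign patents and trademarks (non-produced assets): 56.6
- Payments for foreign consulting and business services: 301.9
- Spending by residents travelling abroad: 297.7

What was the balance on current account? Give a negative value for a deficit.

Goods: 654.9 - 950.6 - 946.9 - 343.2 = -1585.8
Services: -177.0 - 297.7 - 301.9 + 140.4 = -636.2
Primary income: -337.2 - 450.2 = -787.4
Secondary income: 117.1 + 276.1 = 393.2
Current account = (-1585.8) + (-636.2) + (-787.4) + 393.2 = -2616.2
(Excluded from the current account — capital account: capital transfers received from emigrants 52.2, acquisition of foreign patents and trademarks (non-produced assets) 56.6; financial account: borrowing by resident firms from foreign banks 458.6.)

-2616.2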